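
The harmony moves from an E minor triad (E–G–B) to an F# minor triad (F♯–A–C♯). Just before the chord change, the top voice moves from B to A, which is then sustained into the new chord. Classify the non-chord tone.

The harmony at that moment is E minor triad (E, G, B); A is not a chord tone.
It is approached by step down from B and then sustained as the same pitch into the next harmony.
Arriving early and becoming a chord tone when the harmony changes — an anticipation.

A is an anticipation.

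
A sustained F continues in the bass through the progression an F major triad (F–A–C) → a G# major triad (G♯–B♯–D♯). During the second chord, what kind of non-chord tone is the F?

The harmony at that moment is G♯ major triad (G♯, B♯, D♯); F is not a chord tone.
It is held over (the same pitch as the preceding F) and then sustained as the same pitch into the next harmony.
Sustained through a change of harmony — a pedal tone.

Pedal tone (pedal point).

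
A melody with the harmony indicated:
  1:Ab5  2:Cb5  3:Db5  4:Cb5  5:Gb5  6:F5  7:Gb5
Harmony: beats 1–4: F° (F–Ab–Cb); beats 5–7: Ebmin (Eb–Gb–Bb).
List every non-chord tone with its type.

Db5 (beat 3) — neighbor tone; F5 (beat 6) — neighbor tone.

The harmony at that moment is F diminished triad (F, Ab, Cb); Db5 is not a chord tone.
It is approached by step up from Cb5 and left by step down to Cb5.
Step away and step back to the same note — a neighbor tone (upper neighbor).
The harmony at that moment is Eb minor triad (Eb, Gb, Bb); F5 is not a chord tone.
It is approached by step down from Gb5 and left by step up to Gb5.
Step away and step back to the same note — a neighbor tone (lower neighbor).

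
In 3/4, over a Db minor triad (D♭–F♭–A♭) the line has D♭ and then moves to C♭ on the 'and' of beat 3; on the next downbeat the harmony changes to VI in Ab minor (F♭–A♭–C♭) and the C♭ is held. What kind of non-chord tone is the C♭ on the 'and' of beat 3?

Anticipation.

The harmony at that moment is D♭ minor triad (D♭, F♭, A♭); C♭ is not a chord tone.
It is approached by step down from D♭ and then sustained as the same pitch into the next harmony.
Arriving early and becoming a chord tone when the harmony changes — an anticipation.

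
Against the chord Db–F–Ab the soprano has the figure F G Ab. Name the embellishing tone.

G is a passing tone.

The harmony at that moment is Db major triad (Db, F, Ab); G is not a chord tone.
It is approached by step up from F and left by step up to Ab.
Step in, step out in the same direction — a passing tone.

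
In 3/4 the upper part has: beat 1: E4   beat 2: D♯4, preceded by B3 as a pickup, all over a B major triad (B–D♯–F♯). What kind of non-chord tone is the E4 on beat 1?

Appoggiatura.

The harmony at that moment is B major triad (B, D♯, F♯); E4 is not a chord tone.
It is approached by leap up from B3 and left by step down to D♯4.
Leap in, step out, metrically accented — an appoggiatura.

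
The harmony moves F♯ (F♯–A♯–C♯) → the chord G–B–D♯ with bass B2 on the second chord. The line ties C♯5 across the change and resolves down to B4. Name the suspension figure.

At the second chord the bass is B2. The suspended C♯5 lies a ninth above the bass; after resolving down by step to B4, the interval above the bass becomes an octave.
Suspension figures are named by those two intervals: 9–8.

9–8 suspension.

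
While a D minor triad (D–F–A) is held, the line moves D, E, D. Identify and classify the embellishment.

E is a neighbor tone.

The harmony at that moment is D minor triad (D, F, A); E is not a chord tone.
It is approached by step up from D and left by step down to D.
Step away and step back to the same note — a neighbor tone (upper neighbor).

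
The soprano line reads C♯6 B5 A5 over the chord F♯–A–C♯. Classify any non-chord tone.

B5 is a passing tone.

The harmony at that moment is F♯ minor triad (F♯, A, C♯); B5 is not a chord tone.
It is approached by step down from C♯6 and left by step down to A5.
Step in, step out in the same direction — a passing tone.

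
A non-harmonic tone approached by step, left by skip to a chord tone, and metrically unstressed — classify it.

Escape tone.

Approach: by step. Departure: by leap. Metric position: weak.
Step in, leap out, from a weak position — an escape tone (échappée). (It is the mirror image of the appoggiatura, which leaps in and steps out on a strong beat.)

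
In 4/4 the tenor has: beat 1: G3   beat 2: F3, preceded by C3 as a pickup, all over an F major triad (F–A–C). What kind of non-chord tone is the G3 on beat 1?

The harmony at that moment is F major triad (F, A, C); G3 is not a chord tone.
It is approached by leap up from C3 and left by step down to F3.
Leap in, step out, metrically accented — an appoggiatura.

Appoggiatura.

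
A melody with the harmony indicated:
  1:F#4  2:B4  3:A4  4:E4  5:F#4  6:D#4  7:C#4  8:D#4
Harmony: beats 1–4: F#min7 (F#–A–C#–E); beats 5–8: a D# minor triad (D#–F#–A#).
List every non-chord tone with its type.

B4 (beat 2) — appoggiatura; C#4 (beat 7) — neighbor tone.

The harmony at that moment is F# minor seventh chord (F#, A, C#, E); B4 is not a chord tone.
It is approached by leap up from F#4 and left by step down to A4.
Leap in, step out — an appoggiatura.
The harmony at that moment is D# minor triad (D#, F#, A#); C#4 is not a chord tone.
It is approached by step down from D#4 and left by step up to D#4.
Step away and step back to the same note — a neighbor tone (lower neighbor).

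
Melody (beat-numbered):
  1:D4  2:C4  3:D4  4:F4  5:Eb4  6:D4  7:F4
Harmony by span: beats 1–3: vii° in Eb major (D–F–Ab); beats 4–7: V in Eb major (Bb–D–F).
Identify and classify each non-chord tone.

The harmony at that moment is D diminished triad (D, F, Ab); C4 is not a chord tone.
It is approached by step down from D4 and left by step up to D4.
Step away and step back to the same note — a neighbor tone (lower neighbor).
The harmony at that moment is Bb major triad (Bb, D, F); Eb4 is not a chord tone.
It is approached by step down from F4 and left by step down to D4.
Step in, step out in the same direction — a passing tone.

C4 (beat 2) — neighbor tone; Eb4 (beat 5) — passing tone.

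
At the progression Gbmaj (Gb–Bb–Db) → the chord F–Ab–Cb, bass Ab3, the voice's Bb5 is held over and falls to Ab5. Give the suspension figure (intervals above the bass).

At the second chord the bass is Ab3. The suspended Bb5 lies a ninth above the bass; after resolving down by step to Ab5, the interval above the bass becomes an octave.
Suspension figures are named by those two intervals: 9–8.

9–8 suspension.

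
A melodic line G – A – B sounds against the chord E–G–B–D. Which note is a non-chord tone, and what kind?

The harmony at that moment is E minor seventh chord (E, G, B, D); A is not a chord tone.
It is approached by step up from G and left by step up to B.
Step in, step out in the same direction — a passing tone.

A is a passing tone.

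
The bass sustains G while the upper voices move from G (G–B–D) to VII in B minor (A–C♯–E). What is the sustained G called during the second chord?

The harmony at that moment is A major triad (A, C♯, E); G is not a chord tone.
It is held over (the same pitch as the preceding G) and then sustained as the same pitch into the next harmony.
Sustained through a change of harmony — a pedal tone.

Pedal tone (pedal point).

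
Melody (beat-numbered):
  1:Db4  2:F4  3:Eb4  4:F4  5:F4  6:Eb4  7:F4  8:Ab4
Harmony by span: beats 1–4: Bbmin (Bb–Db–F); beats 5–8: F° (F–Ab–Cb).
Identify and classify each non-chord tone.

The harmony at that moment is Bb minor triad (Bb, Db, F); Eb4 is not a chord tone.
It is approached by step down from F4 and left by step up to F4.
Step away and step back to the same note — a neighbor tone (lower neighbor).
The harmony at that moment is F diminished triad (F, Ab, Cb); Eb4 is not a chord tone.
It is approached by step down from F4 and left by step up to F4.
Step away and step back to the same note — a neighbor tone (lower neighbor).

Eb4 (beat 3) — neighbor tone; Eb4 (beat 6) — neighbor tone.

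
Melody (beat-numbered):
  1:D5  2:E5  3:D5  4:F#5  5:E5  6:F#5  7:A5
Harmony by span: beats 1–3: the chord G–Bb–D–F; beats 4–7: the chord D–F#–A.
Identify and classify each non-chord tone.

E5 (beat 2) — neighbor tone; E5 (beat 5) — neighbor tone.

The harmony at that moment is G minor seventh chord (G, Bb, D, F); E5 is not a chord tone.
It is approached by step up from D5 and left by step down to D5.
Step away and step back to the same note — a neighbor tone (upper neighbor).
The harmony at that moment is D major triad (D, F#, A); E5 is not a chord tone.
It is approached by step down from F#5 and left by step up to F#5.
Step away and step back to the same note — a neighbor tone (lower neighbor).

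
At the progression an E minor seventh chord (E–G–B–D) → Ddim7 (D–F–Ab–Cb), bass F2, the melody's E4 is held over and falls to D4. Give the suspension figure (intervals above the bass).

At the second chord the bass is F2. The suspended E4 lies a seventh above the bass; after resolving down by step to D4, the interval above the bass becomes a sixth.
Suspension figures are named by those two intervals: 7–6.

7–6 suspension.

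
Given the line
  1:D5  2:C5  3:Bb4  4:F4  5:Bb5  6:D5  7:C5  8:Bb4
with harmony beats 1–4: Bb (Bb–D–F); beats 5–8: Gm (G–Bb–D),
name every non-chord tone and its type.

The harmony at that moment is Bb major triad (Bb, D, F); C5 is not a chord tone.
It is approached by step down from D5 and left by step down to Bb4.
Step in, step out in the same direction — a passing tone.
The harmony at that moment is G minor triad (G, Bb, D); C5 is not a chord tone.
It is approached by step down from D5 and left by step down to Bb4.
Step in, step out in the same direction — a passing tone.

C5 (beat 2) — passing tone; C5 (beat 7) — passing tone.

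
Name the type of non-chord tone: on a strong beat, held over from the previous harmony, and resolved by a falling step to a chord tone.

Suspension.

Approach: by preparation — the pitch is first a chord tone, then held (tied or repeated) while the harmony changes under it. Departure: down by step. Metric position: strong.
A prepared dissonance that resolves downward by step — a suspension. (The same figure resolving upward would be a retardation.)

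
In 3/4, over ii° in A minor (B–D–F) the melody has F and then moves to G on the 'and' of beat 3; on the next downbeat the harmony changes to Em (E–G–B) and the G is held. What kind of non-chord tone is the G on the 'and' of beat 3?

The harmony at that moment is B diminished triad (B, D, F); G is not a chord tone.
It is approached by step up from F and then sustained as the same pitch into the next harmony.
Arriving early and becoming a chord tone when the harmony changes — an anticipation.

Anticipation.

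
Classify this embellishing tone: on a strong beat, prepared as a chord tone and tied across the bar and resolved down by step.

Suspension.

Approach: by preparation — the pitch is first a chord tone, then held (tied or repeated) while the harmony changes under it. Departure: down by step. Metric position: strong.
A prepared dissonance that resolves downward by step — a suspension. (The same figure resolving upward would be a retardation.)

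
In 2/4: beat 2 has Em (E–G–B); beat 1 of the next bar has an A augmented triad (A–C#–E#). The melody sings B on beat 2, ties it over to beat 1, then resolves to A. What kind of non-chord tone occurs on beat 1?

Suspension.

The harmony at that moment is A augmented triad (A, C#, E#); B is not a chord tone.
It is held over (the same pitch as the preceding B) and left by step down to A.
Held over from the previous chord and resolving down by step — a suspension.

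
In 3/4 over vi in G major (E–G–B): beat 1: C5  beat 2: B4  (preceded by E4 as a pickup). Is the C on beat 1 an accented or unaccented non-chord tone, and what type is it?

Accented appoggiatura.

The harmony at that moment is E minor triad (E, G, B); C5 is not a chord tone.
It is approached by leap up from E4 and left by step down to B4.
Leap in, step out — an appoggiatura.
It falls on the downbeat, so it is accented.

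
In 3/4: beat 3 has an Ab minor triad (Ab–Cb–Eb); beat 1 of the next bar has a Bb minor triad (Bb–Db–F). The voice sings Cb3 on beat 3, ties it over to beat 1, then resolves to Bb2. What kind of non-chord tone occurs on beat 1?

Suspension.

The harmony at that moment is Bb minor triad (Bb, Db, F); Cb3 is not a chord tone.
It is held over (the same pitch as the preceding Cb3) and left by step down to Bb2.
Held over from the previous chord and resolving down by step — a suspension.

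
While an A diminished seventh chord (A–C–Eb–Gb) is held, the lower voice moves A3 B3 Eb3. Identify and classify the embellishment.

B3 is an escape tone.

The harmony at that moment is A diminished seventh chord (A, C, Eb, Gb); B3 is not a chord tone.
It is approached by step up from A3 and left by leap down to Eb3.
Step in, leap out — an escape tone.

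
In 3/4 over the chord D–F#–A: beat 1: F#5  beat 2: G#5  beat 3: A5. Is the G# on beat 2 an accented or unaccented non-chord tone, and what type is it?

Unaccented passing tone.

The harmony at that moment is D major triad (D, F#, A); G#5 is not a chord tone.
It is approached by step up from F#5 and left by step up to A5.
Step in, step out in the same direction — a passing tone.
It falls on a weak beat, so it is unaccented.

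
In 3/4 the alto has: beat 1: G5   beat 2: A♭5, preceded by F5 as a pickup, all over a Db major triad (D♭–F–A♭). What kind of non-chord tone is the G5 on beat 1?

The harmony at that moment is D♭ major triad (D♭, F, A♭); G5 is not a chord tone.
It is approached by step up from F5 and left by step up to A♭5.
Step in, step out in the same direction — a passing tone.

Passing tone.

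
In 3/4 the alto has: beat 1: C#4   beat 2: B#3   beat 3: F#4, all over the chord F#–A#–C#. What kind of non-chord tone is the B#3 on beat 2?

Escape tone.

The harmony at that moment is F# major triad (F#, A#, C#); B#3 is not a chord tone.
It is approached by step down from C#4 and left by leap up to F#4.
Step in, leap out, on a weak beat — an escape tone.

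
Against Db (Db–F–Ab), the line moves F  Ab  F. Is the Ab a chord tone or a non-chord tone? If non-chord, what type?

Db major triad contains Db, F, Ab; Ab is the fifth, so it is a chord tone.

Chord tone (the fifth of Db major triad).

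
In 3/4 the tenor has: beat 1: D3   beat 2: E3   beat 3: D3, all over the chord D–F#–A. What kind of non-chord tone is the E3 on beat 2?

The harmony at that moment is D major triad (D, F#, A); E3 is not a chord tone.
It is approached by step up from D3 and left by step down to D3.
Step away and step back to the same note — a neighbor tone (upper neighbor).

Upper neighbor tone.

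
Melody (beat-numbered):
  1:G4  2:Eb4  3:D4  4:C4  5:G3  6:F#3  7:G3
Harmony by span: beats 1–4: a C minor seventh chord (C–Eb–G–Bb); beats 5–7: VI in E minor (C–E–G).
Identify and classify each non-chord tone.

The harmony at that moment is C minor seventh chord (C, Eb, G, Bb); D4 is not a chord tone.
It is approached by step down from Eb4 and left by step down to C4.
Step in, step out in the same direction — a passing tone.
The harmony at that moment is C major triad (C, E, G); F#3 is not a chord tone.
It is approached by step down from G3 and left by step up to G3.
Step away and step back to the same note — a neighbor tone (lower neighbor).

D4 (beat 3) — passing tone; F#3 (beat 6) — neighbor tone.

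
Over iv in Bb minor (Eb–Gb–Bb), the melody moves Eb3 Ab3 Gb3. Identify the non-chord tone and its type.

Ab3 is an appoggiatura.

The harmony at that moment is Eb minor triad (Eb, Gb, Bb); Ab3 is not a chord tone.
It is approached by leap up from Eb3 and left by step down to Gb3.
Leap in, step out — an appoggiatura.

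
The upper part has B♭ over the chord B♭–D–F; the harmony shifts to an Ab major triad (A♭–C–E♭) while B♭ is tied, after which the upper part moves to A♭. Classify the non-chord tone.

The harmony at that moment is A♭ major triad (A♭, C, E♭); B♭ is not a chord tone.
It is held over (the same pitch as the preceding B♭) and left by step down to A♭.
Held over from the previous chord and resolving down by step — a suspension.

B♭ is a suspension.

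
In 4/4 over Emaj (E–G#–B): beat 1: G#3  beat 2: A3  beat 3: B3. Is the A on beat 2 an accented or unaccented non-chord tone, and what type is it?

The harmony at that moment is E major triad (E, G#, B); A3 is not a chord tone.
It is approached by step up from G#3 and left by step up to B3.
Step in, step out in the same direction — a passing tone.
It falls on a weak beat, so it is unaccented.

Unaccented passing tone.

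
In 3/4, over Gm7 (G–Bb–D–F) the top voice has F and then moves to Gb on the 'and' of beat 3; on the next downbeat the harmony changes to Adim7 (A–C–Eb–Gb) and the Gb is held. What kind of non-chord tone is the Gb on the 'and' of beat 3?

Anticipation.

The harmony at that moment is G minor seventh chord (G, Bb, D, F); Gb is not a chord tone.
It is approached by step up from F and then sustained as the same pitch into the next harmony.
Arriving early and becoming a chord tone when the harmony changes — an anticipation.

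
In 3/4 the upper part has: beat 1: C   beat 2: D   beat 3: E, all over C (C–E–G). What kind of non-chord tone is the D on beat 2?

The harmony at that moment is C major triad (C, E, G); D is not a chord tone.
It is approached by step up from C and left by step up to E.
Step in, step out in the same direction — a passing tone.

Passing tone.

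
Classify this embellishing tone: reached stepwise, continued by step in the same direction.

Approach: by step. Departure: by step, continuing in the same direction.
Stepwise on both sides with no change of direction means the note fills in the space between two different chord tones — a passing tone. (Had it turned back to its starting note it would be a neighbor tone instead.)

Passing tone.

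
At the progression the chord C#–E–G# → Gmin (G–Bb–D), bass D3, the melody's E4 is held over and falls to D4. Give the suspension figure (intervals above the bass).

9–8 suspension.

At the second chord the bass is D3. The suspended E4 lies a ninth above the bass; after resolving down by step to D4, the interval above the bass becomes an octave.
Suspension figures are named by those two intervals: 9–8.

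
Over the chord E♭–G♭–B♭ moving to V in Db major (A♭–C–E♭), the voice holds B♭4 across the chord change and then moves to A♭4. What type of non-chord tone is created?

B♭4 is a suspension.

The harmony at that moment is A♭ major triad (A♭, C, E♭); B♭4 is not a chord tone.
It is held over (the same pitch as the preceding B♭4) and left by step down to A♭4.
Held over from the previous chord and resolving down by step — a suspension.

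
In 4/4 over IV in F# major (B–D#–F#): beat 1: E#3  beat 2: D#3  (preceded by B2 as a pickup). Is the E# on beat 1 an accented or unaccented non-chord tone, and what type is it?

Accented appoggiatura.

The harmony at that moment is B major triad (B, D#, F#); E#3 is not a chord tone.
It is approached by leap up from B2 and left by step down to D#3.
Leap in, step out — an appoggiatura.
It falls on the downbeat, so it is accented.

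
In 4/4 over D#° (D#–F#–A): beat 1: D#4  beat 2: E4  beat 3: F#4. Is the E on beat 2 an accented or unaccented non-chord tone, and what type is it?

Unaccented passing tone.

The harmony at that moment is D# diminished triad (D#, F#, A); E4 is not a chord tone.
It is approached by step up from D#4 and left by step up to F#4.
Step in, step out in the same direction — a passing tone.
It falls on a weak beat, so it is unaccented.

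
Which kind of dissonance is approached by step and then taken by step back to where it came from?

Approach: by step. Departure: by step in the opposite direction, back to the starting pitch.
Stepwise on both sides but reversing to return to the same chord tone — a neighbor tone. (Had it continued onward in the same direction it would be a passing tone instead.)

Neighbor tone.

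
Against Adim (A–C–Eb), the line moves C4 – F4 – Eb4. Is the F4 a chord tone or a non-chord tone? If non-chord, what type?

Non-chord tone — an appoggiatura.

The harmony at that moment is A diminished triad (A, C, Eb); F4 is not a chord tone.
It is approached by leap up from C4 and left by step down to Eb4.
Leap in, step out — an appoggiatura.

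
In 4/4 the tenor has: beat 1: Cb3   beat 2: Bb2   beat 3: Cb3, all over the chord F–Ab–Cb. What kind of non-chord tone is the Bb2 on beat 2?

The harmony at that moment is F diminished triad (F, Ab, Cb); Bb2 is not a chord tone.
It is approached by step down from Cb3 and left by step up to Cb3.
Step away and step back to the same note — a neighbor tone (lower neighbor).

Lower neighbor tone.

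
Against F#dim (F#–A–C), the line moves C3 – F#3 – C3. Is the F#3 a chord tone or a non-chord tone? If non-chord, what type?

F# diminished triad contains F#, A, C; F# is the root, so it is a chord tone.

Chord tone (the root of F# diminished triad).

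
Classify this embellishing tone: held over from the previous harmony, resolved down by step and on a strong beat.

Suspension.

Approach: by preparation — the pitch is first a chord tone, then held (tied or repeated) while the harmony changes under it. Departure: down by step. Metric position: strong.
A prepared dissonance that resolves downward by step — a suspension. (The same figure resolving upward would be a retardation.)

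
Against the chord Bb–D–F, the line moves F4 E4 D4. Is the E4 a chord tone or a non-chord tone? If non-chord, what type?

Non-chord tone — a passing tone.

The harmony at that moment is Bb major triad (Bb, D, F); E4 is not a chord tone.
It is approached by step down from F4 and left by step down to D4.
Step in, step out in the same direction — a passing tone.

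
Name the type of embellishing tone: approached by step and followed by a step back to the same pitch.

Approach: by step. Departure: by step in the opposite direction, back to the starting pitch.
Stepwise on both sides but reversing to return to the same chord tone — a neighbor tone. (Had it continued onward in the same direction it would be a passing tone instead.)

Neighbor tone.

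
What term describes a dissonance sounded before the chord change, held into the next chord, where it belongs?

Approach: ahead of the chord change (typically by step), so it is dissonant against the current harmony. Departure: none — the same pitch is restated or held and is a chord tone of the new harmony.
Dissonant first, consonant once the harmony catches up: the note simply arrives early — an anticipation. (The reverse timing, consonant first and dissonant after the change, would be a suspension or retardation.)

Anticipation.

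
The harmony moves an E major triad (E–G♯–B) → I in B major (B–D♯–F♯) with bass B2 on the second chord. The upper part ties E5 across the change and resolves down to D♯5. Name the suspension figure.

At the second chord the bass is B2. The suspended E5 lies a fourth above the bass; after resolving down by step to D♯5, the interval above the bass becomes a third.
Suspension figures are named by those two intervals: 4–3.

4–3 suspension.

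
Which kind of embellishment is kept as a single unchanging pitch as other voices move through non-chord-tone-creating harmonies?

Approach: none. Departure: none — a single pitch is sustained while the chords change around it, passing through harmonies that do not contain it.
No melodic motion at all; the dissonance is created entirely by the moving harmonies against the stationary note — a pedal tone (pedal point).

Pedal tone.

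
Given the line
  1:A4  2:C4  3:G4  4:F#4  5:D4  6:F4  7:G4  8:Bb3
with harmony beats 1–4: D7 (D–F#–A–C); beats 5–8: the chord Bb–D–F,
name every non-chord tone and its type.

G4 (beat 3) — appoggiatura; G4 (beat 7) — escape tone.

The harmony at that moment is D dominant seventh chord (D, F#, A, C); G4 is not a chord tone.
It is approached by leap up from C4 and left by step down to F#4.
Leap in, step out — an appoggiatura.
The harmony at that moment is Bb major triad (Bb, D, F); G4 is not a chord tone.
It is approached by step up from F4 and left by leap down to Bb3.
Step in, leap out — an escape tone.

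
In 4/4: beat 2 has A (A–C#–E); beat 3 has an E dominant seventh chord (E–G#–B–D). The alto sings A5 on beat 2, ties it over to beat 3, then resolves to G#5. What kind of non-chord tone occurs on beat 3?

Suspension.

The harmony at that moment is E dominant seventh chord (E, G#, B, D); A5 is not a chord tone.
It is held over (the same pitch as the preceding A5) and left by step down to G#5.
Held over from the previous chord and resolving down by step — a suspension.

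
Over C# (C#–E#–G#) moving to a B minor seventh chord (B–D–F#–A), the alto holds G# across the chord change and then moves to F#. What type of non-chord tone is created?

The harmony at that moment is B minor seventh chord (B, D, F#, A); G# is not a chord tone.
It is held over (the same pitch as the preceding G#) and left by step down to F#.
Held over from the previous chord and resolving down by step — a suspension.

G# is a suspension.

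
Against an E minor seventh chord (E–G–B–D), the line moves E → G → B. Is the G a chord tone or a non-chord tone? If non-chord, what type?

E minor seventh chord contains E, G, B, D; G is the third, so it is a chord tone.

Chord tone (the third of E minor seventh chord).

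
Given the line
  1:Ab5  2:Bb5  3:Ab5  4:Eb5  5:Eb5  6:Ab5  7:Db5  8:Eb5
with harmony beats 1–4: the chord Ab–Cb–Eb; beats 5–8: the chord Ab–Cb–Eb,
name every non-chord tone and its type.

Bb5 (beat 2) — neighbor tone; Db5 (beat 7) — appoggiatura.

The harmony at that moment is Ab minor triad (Ab, Cb, Eb); Bb5 is not a chord tone.
It is approached by step up from Ab5 and left by step down to Ab5.
Step away and step back to the same note — a neighbor tone (upper neighbor).
The harmony at that moment is Ab minor triad (Ab, Cb, Eb); Db5 is not a chord tone.
It is approached by leap down from Ab5 and left by step up to Eb5.
Leap in, step out — an appoggiatura.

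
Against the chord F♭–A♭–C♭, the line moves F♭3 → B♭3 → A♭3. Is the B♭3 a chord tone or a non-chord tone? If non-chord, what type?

The harmony at that moment is F♭ major triad (F♭, A♭, C♭); B♭3 is not a chord tone.
It is approached by leap up from F♭3 and left by step down to A♭3.
Leap in, step out — an appoggiatura.

Non-chord tone — an appoggiatura.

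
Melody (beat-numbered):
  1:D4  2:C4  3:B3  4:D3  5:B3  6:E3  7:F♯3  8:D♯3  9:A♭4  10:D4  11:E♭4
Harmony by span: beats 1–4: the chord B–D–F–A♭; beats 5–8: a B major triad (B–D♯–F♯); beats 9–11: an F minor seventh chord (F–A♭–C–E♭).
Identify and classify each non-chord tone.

The harmony at that moment is B diminished seventh chord (B, D, F, A♭); C4 is not a chord tone.
It is approached by step down from D4 and left by step down to B3.
Step in, step out in the same direction — a passing tone.
The harmony at that moment is B major triad (B, D♯, F♯); E3 is not a chord tone.
It is approached by leap down from B3 and left by step up to F♯3.
Leap in, step out — an appoggiatura.
The harmony at that moment is F minor seventh chord (F, A♭, C, E♭); D4 is not a chord tone.
It is approached by leap down from A♭4 and left by step up to E♭4.
Leap in, step out — an appoggiatura.

C4 (beat 2) — passing tone; E3 (beat 6) — appoggiatura; D4 (beat 10) — appoggiatura.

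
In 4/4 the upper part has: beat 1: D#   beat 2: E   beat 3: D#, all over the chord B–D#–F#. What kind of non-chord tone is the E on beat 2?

The harmony at that moment is B major triad (B, D#, F#); E is not a chord tone.
It is approached by step up from D# and left by step down to D#.
Step away and step back to the same note — a neighbor tone (upper neighbor).

Upper neighbor tone.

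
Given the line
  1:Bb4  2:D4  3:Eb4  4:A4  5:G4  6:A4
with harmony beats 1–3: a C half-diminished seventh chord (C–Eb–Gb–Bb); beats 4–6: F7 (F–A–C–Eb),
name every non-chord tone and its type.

D4 (beat 2) — appoggiatura; G4 (beat 5) — neighbor tone.

The harmony at that moment is C half-diminished seventh chord (C, Eb, Gb, Bb); D4 is not a chord tone.
It is approached by leap down from Bb4 and left by step up to Eb4.
Leap in, step out — an appoggiatura.
The harmony at that moment is F dominant seventh chord (F, A, C, Eb); G4 is not a chord tone.
It is approached by step down from A4 and left by step up to A4.
Step away and step back to the same note — a neighbor tone (lower neighbor).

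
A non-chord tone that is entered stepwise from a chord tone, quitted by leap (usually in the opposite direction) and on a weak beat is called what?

Approach: by step. Departure: by leap. Metric position: weak.
Step in, leap out, from a weak position — an escape tone (échappée). (It is the mirror image of the appoggiatura, which leaps in and steps out on a strong beat.)

Escape tone.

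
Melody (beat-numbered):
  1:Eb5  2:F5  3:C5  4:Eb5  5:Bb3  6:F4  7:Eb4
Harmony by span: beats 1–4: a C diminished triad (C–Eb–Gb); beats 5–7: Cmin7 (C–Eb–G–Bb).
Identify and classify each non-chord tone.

The harmony at that moment is C diminished triad (C, Eb, Gb); F5 is not a chord tone.
It is approached by step up from Eb5 and left by leap down to C5.
Step in, leap out — an escape tone.
The harmony at that moment is C minor seventh chord (C, Eb, G, Bb); F4 is not a chord tone.
It is approached by leap up from Bb3 and left by step down to Eb4.
Leap in, step out — an appoggiatura.

F5 (beat 2) — escape tone; F4 (beat 6) — appoggiatura.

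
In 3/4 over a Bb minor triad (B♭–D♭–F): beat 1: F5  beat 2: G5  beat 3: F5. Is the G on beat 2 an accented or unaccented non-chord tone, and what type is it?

The harmony at that moment is B♭ minor triad (B♭, D♭, F); G5 is not a chord tone.
It is approached by step up from F5 and left by step down to F5.
Step away and step back to the same note — a neighbor tone (upper neighbor).
It falls on a weak beat, so it is unaccented.

Unaccented neighbor tone.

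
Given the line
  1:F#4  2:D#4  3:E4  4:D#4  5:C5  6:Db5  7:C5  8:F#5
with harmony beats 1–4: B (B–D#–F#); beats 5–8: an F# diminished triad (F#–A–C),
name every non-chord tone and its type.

The harmony at that moment is B major triad (B, D#, F#); E4 is not a chord tone.
It is approached by step up from D#4 and left by step down to D#4.
Step away and step back to the same note — a neighbor tone (upper neighbor).
The harmony at that moment is F# diminished triad (F#, A, C); Db5 is not a chord tone.
It is approached by step up from C5 and left by step down to C5.
Step away and step back to the same note — a neighbor tone (upper neighbor).

E4 (beat 3) — neighbor tone; Db5 (beat 6) — neighbor tone.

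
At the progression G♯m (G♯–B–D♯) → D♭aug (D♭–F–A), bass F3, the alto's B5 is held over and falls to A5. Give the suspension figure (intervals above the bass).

At the second chord the bass is F3. The suspended B5 lies a fourth above the bass; after resolving down by step to A5, the interval above the bass becomes a third.
Suspension figures are named by those two intervals: 4–3.

4–3 suspension.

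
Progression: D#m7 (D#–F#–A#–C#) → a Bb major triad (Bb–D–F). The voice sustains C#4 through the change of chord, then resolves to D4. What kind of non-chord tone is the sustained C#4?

The harmony at that moment is Bb major triad (Bb, D, F); C#4 is not a chord tone.
It is held over (the same pitch as the preceding C#4) and left by step up to D4.
Held over from the previous chord and resolving up by step — a retardation.

C#4 is a retardation.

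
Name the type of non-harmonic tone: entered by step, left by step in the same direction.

Approach: by step. Departure: by step, continuing in the same direction.
Stepwise on both sides with no change of direction means the note fills in the space between two different chord tones — a passing tone. (Had it turned back to its starting note it would be a neighbor tone instead.)

Passing tone.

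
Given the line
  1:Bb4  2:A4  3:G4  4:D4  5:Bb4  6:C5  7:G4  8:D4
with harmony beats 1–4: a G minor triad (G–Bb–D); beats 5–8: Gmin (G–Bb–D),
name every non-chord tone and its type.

The harmony at that moment is G minor triad (G, Bb, D); A4 is not a chord tone.
It is approached by step down from Bb4 and left by step down to G4.
Step in, step out in the same direction — a passing tone.
The harmony at that moment is G minor triad (G, Bb, D); C5 is not a chord tone.
It is approached by step up from Bb4 and left by leap down to G4.
Step in, leap out — an escape tone.

A4 (beat 2) — passing tone; C5 (beat 6) — escape tone.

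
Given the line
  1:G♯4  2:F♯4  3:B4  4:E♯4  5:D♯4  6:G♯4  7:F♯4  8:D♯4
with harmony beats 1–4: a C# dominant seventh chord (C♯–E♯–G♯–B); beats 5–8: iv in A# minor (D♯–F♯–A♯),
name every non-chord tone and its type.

The harmony at that moment is C♯ dominant seventh chord (C♯, E♯, G♯, B); F♯4 is not a chord tone.
It is approached by step down from G♯4 and left by leap up to B4.
Step in, leap out — an escape tone.
The harmony at that moment is D♯ minor triad (D♯, F♯, A♯); G♯4 is not a chord tone.
It is approached by leap up from D♯4 and left by step down to F♯4.
Leap in, step out — an appoggiatura.

F♯4 (beat 2) — escape tone; G♯4 (beat 6) — appoggiatura.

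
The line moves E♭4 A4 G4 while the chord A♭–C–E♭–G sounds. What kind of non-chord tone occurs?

The harmony at that moment is A♭ major seventh chord (A♭, C, E♭, G); A4 is not a chord tone.
It is approached by leap up from E♭4 and left by step down to G4.
Leap in, step out — an appoggiatura.

A4 is an appoggiatura.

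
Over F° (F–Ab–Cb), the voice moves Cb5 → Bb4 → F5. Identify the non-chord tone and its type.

Bb4 is an escape tone.

The harmony at that moment is F diminished triad (F, Ab, Cb); Bb4 is not a chord tone.
It is approached by step down from Cb5 and left by leap up to F5.
Step in, leap out — an escape tone.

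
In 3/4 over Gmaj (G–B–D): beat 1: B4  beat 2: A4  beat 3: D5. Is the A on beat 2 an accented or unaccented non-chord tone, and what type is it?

The harmony at that moment is G major triad (G, B, D); A4 is not a chord tone.
It is approached by step down from B4 and left by leap up to D5.
Step in, leap out — an escape tone.
It falls on a weak beat, so it is unaccented.

Unaccented escape tone.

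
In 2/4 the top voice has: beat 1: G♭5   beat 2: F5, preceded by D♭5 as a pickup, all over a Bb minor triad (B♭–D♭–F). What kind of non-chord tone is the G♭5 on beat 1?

Appoggiatura.

The harmony at that moment is B♭ minor triad (B♭, D♭, F); G♭5 is not a chord tone.
It is approached by leap up from D♭5 and left by step down to F5.
Leap in, step out, metrically accented — an appoggiatura.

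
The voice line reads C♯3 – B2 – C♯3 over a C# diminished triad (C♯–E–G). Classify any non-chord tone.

B2 is a neighbor tone.

The harmony at that moment is C♯ diminished triad (C♯, E, G); B2 is not a chord tone.
It is approached by step down from C♯3 and left by step up to C♯3.
Step away and step back to the same note — a neighbor tone (lower neighbor).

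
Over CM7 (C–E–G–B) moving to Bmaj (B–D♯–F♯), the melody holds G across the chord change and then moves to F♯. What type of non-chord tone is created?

G is a suspension.

The harmony at that moment is B major triad (B, D♯, F♯); G is not a chord tone.
It is held over (the same pitch as the preceding G) and left by step down to F♯.
Held over from the previous chord and resolving down by step — a suspension.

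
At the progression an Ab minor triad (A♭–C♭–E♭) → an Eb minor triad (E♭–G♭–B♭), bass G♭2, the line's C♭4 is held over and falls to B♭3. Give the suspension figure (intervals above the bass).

At the second chord the bass is G♭2. The suspended C♭4 lies a fourth above the bass; after resolving down by step to B♭3, the interval above the bass becomes a third.
Suspension figures are named by those two intervals: 4–3.

4–3 suspension.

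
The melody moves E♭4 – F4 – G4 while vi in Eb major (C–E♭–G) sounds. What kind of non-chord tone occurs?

F4 is a passing tone.

The harmony at that moment is C minor triad (C, E♭, G); F4 is not a chord tone.
It is approached by step up from E♭4 and left by step up to G4.
Step in, step out in the same direction — a passing tone.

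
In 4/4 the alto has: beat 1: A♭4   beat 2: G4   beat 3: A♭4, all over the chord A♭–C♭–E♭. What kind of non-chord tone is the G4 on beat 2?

The harmony at that moment is A♭ minor triad (A♭, C♭, E♭); G4 is not a chord tone.
It is approached by step down from A♭4 and left by step up to A♭4.
Step away and step back to the same note — a neighbor tone (lower neighbor).

Lower neighbor tone.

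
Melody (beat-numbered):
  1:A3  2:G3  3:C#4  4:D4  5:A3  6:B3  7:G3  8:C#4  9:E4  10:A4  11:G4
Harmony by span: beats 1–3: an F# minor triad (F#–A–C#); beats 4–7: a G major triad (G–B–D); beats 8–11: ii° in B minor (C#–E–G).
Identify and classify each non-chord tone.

G3 (beat 2) — escape tone; A3 (beat 5) — appoggiatura; A4 (beat 10) — appoggiatura.

The harmony at that moment is F# minor triad (F#, A, C#); G3 is not a chord tone.
It is approached by step down from A3 and left by leap up to C#4.
Step in, leap out — an escape tone.
The harmony at that moment is G major triad (G, B, D); A3 is not a chord tone.
It is approached by leap down from D4 and left by step up to B3.
Leap in, step out — an appoggiatura.
The harmony at that moment is C# diminished triad (C#, E, G); A4 is not a chord tone.
It is approached by leap up from E4 and left by step down to G4.
Leap in, step out — an appoggiatura.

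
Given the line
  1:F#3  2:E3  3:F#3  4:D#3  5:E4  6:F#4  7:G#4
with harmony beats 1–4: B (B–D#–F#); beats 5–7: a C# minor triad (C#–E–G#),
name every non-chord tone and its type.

The harmony at that moment is B major triad (B, D#, F#); E3 is not a chord tone.
It is approached by step down from F#3 and left by step up to F#3.
Step away and step back to the same note — a neighbor tone (lower neighbor).
The harmony at that moment is C# minor triad (C#, E, G#); F#4 is not a chord tone.
It is approached by step up from E4 and left by step up to G#4.
Step in, step out in the same direction — a passing tone.

E3 (beat 2) — neighbor tone; F#4 (beat 6) — passing tone.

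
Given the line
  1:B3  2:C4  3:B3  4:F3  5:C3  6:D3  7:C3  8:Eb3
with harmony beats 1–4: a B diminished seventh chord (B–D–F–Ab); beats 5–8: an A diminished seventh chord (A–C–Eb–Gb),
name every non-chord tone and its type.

The harmony at that moment is B diminished seventh chord (B, D, F, Ab); C4 is not a chord tone.
It is approached by step up from B3 and left by step down to B3.
Step away and step back to the same note — a neighbor tone (upper neighbor).
The harmony at that moment is A diminished seventh chord (A, C, Eb, Gb); D3 is not a chord tone.
It is approached by step up from C3 and left by step down to C3.
Step away and step back to the same note — a neighbor tone (upper neighbor).

C4 (beat 2) — neighbor tone; D3 (beat 6) — neighbor tone.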